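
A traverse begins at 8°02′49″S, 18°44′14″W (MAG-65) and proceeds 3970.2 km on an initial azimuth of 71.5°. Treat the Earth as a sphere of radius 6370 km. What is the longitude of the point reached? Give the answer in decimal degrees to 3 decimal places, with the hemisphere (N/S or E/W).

14.965°E

MAG-65: φ = -8.04694°, λ = -18.73722°
δ = d/R = 3970.2/6370 = 0.623265 rad
φ₂ = arcsin(sin φ₁ cos δ + cos φ₁ sin δ cos θ)
   = arcsin(-0.13998·0.81198 + 0.99015·0.58369·0.31730) = 3.99789°
λ₂ = λ₁ + atan2(sin θ sin δ cos φ₁, cos δ − sin φ₁ sin φ₂) = 14.96501°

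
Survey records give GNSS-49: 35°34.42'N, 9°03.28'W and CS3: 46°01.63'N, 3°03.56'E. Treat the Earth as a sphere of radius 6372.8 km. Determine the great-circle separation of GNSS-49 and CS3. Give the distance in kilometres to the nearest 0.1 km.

GNSS-49: φ = +35.57367°, λ = -9.05467°
CS3: φ = +46.02717°, λ = +3.05933°
Δφ = 10.4535°,  Δλ = 12.1140°
a = sin²(Δφ/2) + cos φ₁ cos φ₂ sin²(Δλ/2) = 0.014587
c = 2·arcsin(√a) = 0.242141 rad = 13.8736°
d = R·c = 6372.8 × 0.242141 = 1543.1 km

1543.1 km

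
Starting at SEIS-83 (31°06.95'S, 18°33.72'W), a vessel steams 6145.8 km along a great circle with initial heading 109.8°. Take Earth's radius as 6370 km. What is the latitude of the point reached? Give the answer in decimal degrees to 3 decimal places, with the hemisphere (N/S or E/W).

32.188°S

SEIS-83: φ = -31.11583°, λ = -18.56200°
δ = d/R = 6145.8/6370 = 0.964804 rad
φ₂ = arcsin(sin φ₁ cos δ + cos φ₁ sin δ cos θ)
   = arcsin(-0.51677·0.56958 + 0.85612·0.82194·-0.33874) = -32.18834°
λ₂ = λ₁ + atan2(sin θ sin δ cos φ₁, cos δ − sin φ₁ sin φ₂) = 47.47297°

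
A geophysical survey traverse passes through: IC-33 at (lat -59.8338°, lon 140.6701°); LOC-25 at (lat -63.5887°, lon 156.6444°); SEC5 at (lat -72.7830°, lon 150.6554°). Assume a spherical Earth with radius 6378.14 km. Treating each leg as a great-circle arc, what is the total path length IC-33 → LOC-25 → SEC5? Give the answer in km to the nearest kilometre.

IC-33→LOC-25: c = 0.146951 rad, d = 937.28 km
LOC-25→SEC5: c = 0.164907 rad, d = 1051.80 km
Total = 937.28 + 1051.80 = 1989.08 km

1989 km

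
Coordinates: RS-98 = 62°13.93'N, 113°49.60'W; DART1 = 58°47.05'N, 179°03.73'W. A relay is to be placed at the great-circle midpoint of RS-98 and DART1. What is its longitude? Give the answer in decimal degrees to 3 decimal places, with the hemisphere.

RS-98: φ = +62.23217°, λ = -113.82667°
DART1: φ = +58.78417°, λ = -179.06217°
Bx = cos φ₂ cos Δλ = 0.217095,  By = cos φ₂ sin Δλ = -0.470602
φₘ = atan2(sin φ₁ + sin φ₂, √((cos φ₁ + Bx)² + By²)) = 64.51473°
λₘ = λ₁ + atan2(By, cos φ₁ + Bx) = -148.39497°

148.395°W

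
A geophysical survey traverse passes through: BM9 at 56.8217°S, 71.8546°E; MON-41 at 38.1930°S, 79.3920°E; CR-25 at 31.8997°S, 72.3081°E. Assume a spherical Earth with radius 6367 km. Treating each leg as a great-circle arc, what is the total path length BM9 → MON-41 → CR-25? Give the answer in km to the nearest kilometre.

BM9→MON-41: c = 0.336572 rad, d = 2142.96 km
MON-41→CR-25: c = 0.149266 rad, d = 950.38 km
Total = 2142.96 + 950.38 = 3093.33 km

3093 km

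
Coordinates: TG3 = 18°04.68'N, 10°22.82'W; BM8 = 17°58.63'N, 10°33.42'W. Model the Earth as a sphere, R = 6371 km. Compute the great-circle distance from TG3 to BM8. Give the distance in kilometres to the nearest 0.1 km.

TG3: φ = +18.07800°, λ = -10.38033°
BM8: φ = +17.97717°, λ = -10.55700°
Δφ = -0.1008°,  Δλ = -0.1767°
a = sin²(Δφ/2) + cos φ₁ cos φ₂ sin²(Δλ/2) = 0.000003
c = 2·arcsin(√a) = 0.003420 rad = 0.1959°
d = R·c = 6371 × 0.003420 = 21.8 km

21.8 km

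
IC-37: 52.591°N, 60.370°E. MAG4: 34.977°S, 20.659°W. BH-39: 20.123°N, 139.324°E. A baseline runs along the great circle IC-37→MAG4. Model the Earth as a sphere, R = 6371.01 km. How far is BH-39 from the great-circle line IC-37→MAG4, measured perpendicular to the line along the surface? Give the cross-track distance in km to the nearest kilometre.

2551 km

δ₁₃ = central angle IC-37→BH-39 = 1.178225 rad  (haversine)
θ₁₃ = bearing IC-37→BH-39 = 85.897°,  θ₁₂ = bearing IC-37→MAG4 = 240.940°
dₓₜ = R·arcsin(sin δ₁₃ · sin(θ₁₃ − θ₁₂)) = 6371.01·arcsin(0.92393·sin(-155.043°)) = -2551.317 km
|dₓₜ| = 2551.317 km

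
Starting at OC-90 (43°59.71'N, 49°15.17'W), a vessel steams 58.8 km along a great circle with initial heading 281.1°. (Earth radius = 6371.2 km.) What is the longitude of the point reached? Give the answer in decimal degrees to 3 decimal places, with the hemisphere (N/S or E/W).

OC-90: φ = +43.99517°, λ = -49.25283°
δ = d/R = 58.8/6371.2 = 0.009229 rad
φ₂ = arcsin(sin φ₁ cos δ + cos φ₁ sin δ cos θ)
   = arcsin(0.69460·0.99996 + 0.71940·0.00923·0.19252) = 44.09470°
λ₂ = λ₁ + atan2(sin θ sin δ cos φ₁, cos δ − sin φ₁ sin φ₂) = -49.97534°

49.975°W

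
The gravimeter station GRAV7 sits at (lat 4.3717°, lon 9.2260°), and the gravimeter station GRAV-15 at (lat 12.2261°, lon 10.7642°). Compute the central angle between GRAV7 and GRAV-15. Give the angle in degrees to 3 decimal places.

Δφ = 7.8544°,  Δλ = 1.5382°
a = sin²(Δφ/2) + cos φ₁ cos φ₂ sin²(Δλ/2) = 0.004866
c = 2·arcsin(√a) = 0.139631 rad = 8.0003°

8.000°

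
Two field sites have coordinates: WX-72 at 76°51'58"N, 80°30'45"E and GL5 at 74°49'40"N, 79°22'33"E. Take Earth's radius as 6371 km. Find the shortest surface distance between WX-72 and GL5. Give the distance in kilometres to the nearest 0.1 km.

228.7 km

WX-72: φ = +76.86611°, λ = +80.51250°
GL5: φ = +74.82778°, λ = +79.37583°
Δφ = -2.0383°,  Δλ = -1.1367°
a = sin²(Δφ/2) + cos φ₁ cos φ₂ sin²(Δλ/2) = 0.000322
c = 2·arcsin(√a) = 0.035903 rad = 2.0571°
d = R·c = 6371 × 0.035903 = 228.7 km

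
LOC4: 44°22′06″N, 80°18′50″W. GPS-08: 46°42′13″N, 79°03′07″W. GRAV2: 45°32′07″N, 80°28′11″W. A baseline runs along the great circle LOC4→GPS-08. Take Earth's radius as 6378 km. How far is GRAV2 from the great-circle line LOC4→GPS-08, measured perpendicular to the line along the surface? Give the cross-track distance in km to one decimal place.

LOC4: φ = +44.36833°, λ = -80.31389°
GPS-08: φ = +46.70361°, λ = -79.05194°
GRAV2: φ = +45.53528°, λ = -80.46972°
δ₁₃ = central angle LOC4→GRAV2 = 0.020458 rad  (haversine)
θ₁₃ = bearing LOC4→GRAV2 = 354.656°,  θ₁₂ = bearing LOC4→GPS-08 = 20.284°
dₓₜ = R·arcsin(sin δ₁₃ · sin(θ₁₃ − θ₁₂)) = 6378·arcsin(0.02046·sin(334.372°)) = -56.433 km
|dₓₜ| = 56.433 km

56.4 km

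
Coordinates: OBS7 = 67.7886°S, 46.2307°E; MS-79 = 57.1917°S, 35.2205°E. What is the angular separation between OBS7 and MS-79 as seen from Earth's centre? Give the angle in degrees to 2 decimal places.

Δφ = 10.5969°,  Δλ = -11.0102°
a = sin²(Δφ/2) + cos φ₁ cos φ₂ sin²(Δλ/2) = 0.010412
c = 2·arcsin(√a) = 0.204439 rad = 11.7135°

11.71°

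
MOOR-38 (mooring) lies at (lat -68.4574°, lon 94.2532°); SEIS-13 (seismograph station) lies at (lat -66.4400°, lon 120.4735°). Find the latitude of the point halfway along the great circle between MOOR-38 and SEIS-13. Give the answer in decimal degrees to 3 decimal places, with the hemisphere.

67.979°S

Bx = cos φ₂ cos Δλ = 0.358580,  By = cos φ₂ sin Δλ = 0.176601
φₘ = atan2(sin φ₁ + sin φ₂, √((cos φ₁ + Bx)² + By²)) = -67.97868°
λₘ = λ₁ + atan2(By, cos φ₁ + Bx) = 107.92910°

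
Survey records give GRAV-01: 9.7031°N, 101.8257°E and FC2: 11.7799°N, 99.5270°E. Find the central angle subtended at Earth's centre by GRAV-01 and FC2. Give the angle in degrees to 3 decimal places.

Δφ = 2.0768°,  Δλ = -2.2987°
a = sin²(Δφ/2) + cos φ₁ cos φ₂ sin²(Δλ/2) = 0.000717
c = 2·arcsin(√a) = 0.053548 rad = 3.0680°

3.068°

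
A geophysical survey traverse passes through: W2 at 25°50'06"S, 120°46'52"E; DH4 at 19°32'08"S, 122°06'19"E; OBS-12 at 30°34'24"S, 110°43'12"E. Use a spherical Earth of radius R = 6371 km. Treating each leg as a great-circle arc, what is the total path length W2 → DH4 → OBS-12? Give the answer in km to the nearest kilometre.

W2: φ = -25.83500°, λ = +120.78111°
DH4: φ = -19.53556°, λ = +122.10528°
OBS-12: φ = -30.57333°, λ = +110.72000°
W2→DH4: c = 0.111992 rad, d = 713.50 km
DH4→OBS-12: c = 0.263309 rad, d = 1677.54 km
Total = 713.50 + 1677.54 = 2391.04 km

2391 km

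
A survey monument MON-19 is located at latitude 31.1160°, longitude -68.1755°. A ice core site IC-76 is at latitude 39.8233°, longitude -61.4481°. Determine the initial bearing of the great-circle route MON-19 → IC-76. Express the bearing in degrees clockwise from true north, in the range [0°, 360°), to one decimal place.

30.3°

Δλ = 6.7274°
y = sin Δλ · cos φ₂ = 0.089971
x = cos φ₁ sin φ₂ − sin φ₁ cos φ₂ cos Δλ = 0.154119
θ = atan2(y, x) = 30.2752° → 30.2752° (mod 360°)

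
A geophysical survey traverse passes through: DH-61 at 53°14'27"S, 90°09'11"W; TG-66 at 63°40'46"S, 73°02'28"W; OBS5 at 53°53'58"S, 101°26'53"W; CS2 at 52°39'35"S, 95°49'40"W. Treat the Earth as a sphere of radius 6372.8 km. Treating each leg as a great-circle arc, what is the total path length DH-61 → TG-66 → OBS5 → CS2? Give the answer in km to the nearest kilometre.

DH-61: φ = -53.24083°, λ = -90.15306°
TG-66: φ = -63.67944°, λ = -73.04111°
OBS5: φ = -53.89944°, λ = -101.44806°
CS2: φ = -52.65972°, λ = -95.82778°
DH-61→TG-66: c = 0.238459 rad, d = 1519.65 km
TG-66→OBS5: c = 0.304455 rad, d = 1940.23 km
OBS5→CS2: c = 0.062493 rad, d = 398.26 km
Total = 1519.65 + 1940.23 + 398.26 = 3858.14 km

3858 km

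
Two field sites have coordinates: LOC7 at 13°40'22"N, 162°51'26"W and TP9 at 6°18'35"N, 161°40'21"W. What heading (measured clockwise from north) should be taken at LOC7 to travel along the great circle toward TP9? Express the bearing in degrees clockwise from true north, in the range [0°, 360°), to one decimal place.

LOC7: φ = +13.67278°, λ = -162.85722°
TP9: φ = +6.30972°, λ = -161.67250°
Δλ = 1.1847°
y = sin Δλ · cos φ₂ = 0.020551
x = cos φ₁ sin φ₂ − sin φ₁ cos φ₂ cos Δλ = -0.128106
θ = atan2(y, x) = 170.8863° → 170.8863° (mod 360°)

170.9°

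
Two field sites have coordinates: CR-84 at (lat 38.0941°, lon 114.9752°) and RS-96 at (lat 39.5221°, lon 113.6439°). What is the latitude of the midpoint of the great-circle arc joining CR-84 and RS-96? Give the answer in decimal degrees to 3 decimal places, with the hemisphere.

38.810°N

Bx = cos φ₂ cos Δλ = 0.771171,  By = cos φ₂ sin Δλ = -0.017922
φₘ = atan2(sin φ₁ + sin φ₂, √((cos φ₁ + Bx)² + By²)) = 38.80999°
λₘ = λ₁ + atan2(By, cos φ₁ + Bx) = 114.31622°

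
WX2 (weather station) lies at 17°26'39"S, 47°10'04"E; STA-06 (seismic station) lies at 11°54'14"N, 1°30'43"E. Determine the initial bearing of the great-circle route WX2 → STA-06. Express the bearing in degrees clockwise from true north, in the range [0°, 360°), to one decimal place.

299.9°

WX2: φ = -17.44417°, λ = +47.16778°
STA-06: φ = +11.90389°, λ = +1.51194°
Δλ = -45.6558°
y = sin Δλ · cos φ₂ = -0.699775
x = cos φ₁ sin φ₂ − sin φ₁ cos φ₂ cos Δλ = 0.401812
θ = atan2(y, x) = -60.1355° → 299.8645° (mod 360°)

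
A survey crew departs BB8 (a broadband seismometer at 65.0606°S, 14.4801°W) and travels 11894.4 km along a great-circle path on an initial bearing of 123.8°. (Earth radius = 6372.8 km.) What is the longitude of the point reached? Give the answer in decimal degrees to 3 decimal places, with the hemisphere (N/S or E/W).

δ = d/R = 11894.4/6372.8 = 1.866432 rad
φ₂ = arcsin(sin φ₁ cos δ + cos φ₁ sin δ cos θ)
   = arcsin(-0.90675·-0.29135 + 0.42166·0.95662·-0.55630) = 2.28042°
λ₂ = λ₁ + atan2(sin θ sin δ cos φ₁, cos δ − sin φ₁ sin φ₂) = 112.81135°

112.811°E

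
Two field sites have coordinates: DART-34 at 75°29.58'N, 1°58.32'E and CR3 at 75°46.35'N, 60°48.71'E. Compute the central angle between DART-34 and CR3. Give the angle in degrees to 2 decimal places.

14.00°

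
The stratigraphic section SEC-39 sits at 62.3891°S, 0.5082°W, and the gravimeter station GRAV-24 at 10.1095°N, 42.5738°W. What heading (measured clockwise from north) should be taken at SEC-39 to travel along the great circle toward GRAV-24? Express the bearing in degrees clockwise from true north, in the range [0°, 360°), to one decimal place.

Δλ = -42.0656°
y = sin Δλ · cos φ₂ = -0.659579
x = cos φ₁ sin φ₂ − sin φ₁ cos φ₂ cos Δλ = 0.728971
θ = atan2(y, x) = -42.1390° → 317.8610° (mod 360°)

317.9°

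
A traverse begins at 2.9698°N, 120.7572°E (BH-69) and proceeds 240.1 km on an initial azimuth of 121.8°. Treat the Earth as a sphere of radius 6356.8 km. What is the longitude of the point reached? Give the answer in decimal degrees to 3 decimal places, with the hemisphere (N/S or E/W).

δ = d/R = 240.1/6356.8 = 0.037771 rad
φ₂ = arcsin(sin φ₁ cos δ + cos φ₁ sin δ cos θ)
   = arcsin(0.05181·0.99929 + 0.99866·0.03776·-0.52696) = 1.82808°
λ₂ = λ₁ + atan2(sin θ sin δ cos φ₁, cos δ − sin φ₁ sin φ₂) = 122.59726°

122.597°E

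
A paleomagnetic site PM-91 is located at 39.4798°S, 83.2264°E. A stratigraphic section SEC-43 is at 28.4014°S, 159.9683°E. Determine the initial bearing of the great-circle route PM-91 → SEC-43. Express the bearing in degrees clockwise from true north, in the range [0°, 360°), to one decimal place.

Δλ = 76.7419°
y = sin Δλ · cos φ₂ = 0.856192
x = cos φ₁ sin φ₂ − sin φ₁ cos φ₂ cos Δλ = -0.238863
θ = atan2(y, x) = 105.5882° → 105.5882° (mod 360°)

105.6°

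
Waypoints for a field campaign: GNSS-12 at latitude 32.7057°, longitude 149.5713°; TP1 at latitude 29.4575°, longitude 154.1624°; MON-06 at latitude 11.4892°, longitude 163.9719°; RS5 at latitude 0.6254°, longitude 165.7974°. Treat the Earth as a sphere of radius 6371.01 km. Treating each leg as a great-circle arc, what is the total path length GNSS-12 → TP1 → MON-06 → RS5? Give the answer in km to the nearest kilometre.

4033 km

GNSS-12→TP1: c = 0.088995 rad, d = 566.99 km
TP1→MON-06: c = 0.351805 rad, d = 2241.35 km
MON-06→RS5: c = 0.192230 rad, d = 1224.70 km
Total = 566.99 + 2241.35 + 1224.70 = 4033.04 km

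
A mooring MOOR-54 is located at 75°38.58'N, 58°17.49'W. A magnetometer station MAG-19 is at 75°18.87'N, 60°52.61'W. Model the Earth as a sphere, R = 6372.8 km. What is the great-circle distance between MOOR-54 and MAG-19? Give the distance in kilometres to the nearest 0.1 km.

MOOR-54: φ = +75.64300°, λ = -58.29150°
MAG-19: φ = +75.31450°, λ = -60.87683°
Δφ = -0.3285°,  Δλ = -2.5853°
a = sin²(Δφ/2) + cos φ₁ cos φ₂ sin²(Δλ/2) = 0.000040
c = 2·arcsin(√a) = 0.012682 rad = 0.7266°
d = R·c = 6372.8 × 0.012682 = 80.8 km

80.8 km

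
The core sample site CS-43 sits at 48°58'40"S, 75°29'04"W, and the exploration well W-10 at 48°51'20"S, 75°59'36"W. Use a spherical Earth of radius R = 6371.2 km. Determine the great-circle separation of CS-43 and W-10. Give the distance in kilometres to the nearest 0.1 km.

CS-43: φ = -48.97778°, λ = -75.48444°
W-10: φ = -48.85556°, λ = -75.99333°
Δφ = 0.1222°,  Δλ = -0.5089°
a = sin²(Δφ/2) + cos φ₁ cos φ₂ sin²(Δλ/2) = 0.000010
c = 2·arcsin(√a) = 0.006214 rad = 0.3561°
d = R·c = 6371.2 × 0.006214 = 39.6 km

39.6 km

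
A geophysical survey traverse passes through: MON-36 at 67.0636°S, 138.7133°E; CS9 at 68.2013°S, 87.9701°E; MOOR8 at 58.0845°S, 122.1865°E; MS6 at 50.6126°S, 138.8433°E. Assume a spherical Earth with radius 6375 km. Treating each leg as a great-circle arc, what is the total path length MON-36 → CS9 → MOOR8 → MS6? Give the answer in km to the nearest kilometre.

5463 km

MON-36→CS9: c = 0.328081 rad, d = 2091.52 km
CS9→MOOR8: c = 0.316043 rad, d = 2014.77 km
MOOR8→MS6: c = 0.212854 rad, d = 1356.94 km
Total = 2091.52 + 2014.77 + 1356.94 = 5463.24 km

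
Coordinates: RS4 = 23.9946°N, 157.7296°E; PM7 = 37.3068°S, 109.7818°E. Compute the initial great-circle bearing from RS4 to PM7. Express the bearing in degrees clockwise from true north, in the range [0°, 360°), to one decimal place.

Δλ = -47.9478°
y = sin Δλ · cos φ₂ = -0.590613
x = cos φ₁ sin φ₂ − sin φ₁ cos φ₂ cos Δλ = -0.770357
θ = atan2(y, x) = -142.5235° → 217.4765° (mod 360°)

217.5°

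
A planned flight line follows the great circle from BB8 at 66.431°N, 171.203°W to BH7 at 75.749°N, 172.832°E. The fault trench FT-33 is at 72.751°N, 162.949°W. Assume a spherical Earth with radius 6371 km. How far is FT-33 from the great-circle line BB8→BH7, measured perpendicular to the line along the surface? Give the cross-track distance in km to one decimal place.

δ₁₃ = central angle BB8→FT-33 = 0.120950 rad  (haversine)
θ₁₃ = bearing BB8→FT-33 = 20.660°,  θ₁₂ = bearing BB8→BH7 = 338.354°
dₓₜ = R·arcsin(sin δ₁₃ · sin(θ₁₃ − θ₁₂)) = 6371·arcsin(0.12066·sin(-317.695°)) = 517.968 km
|dₓₜ| = 517.968 km

518.0 km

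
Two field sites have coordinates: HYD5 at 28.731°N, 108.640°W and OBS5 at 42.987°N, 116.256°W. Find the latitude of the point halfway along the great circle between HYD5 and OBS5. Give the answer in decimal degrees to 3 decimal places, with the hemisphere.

35.919°N

Bx = cos φ₂ cos Δλ = 0.725055,  By = cos φ₂ sin Δλ = -0.096949
φₘ = atan2(sin φ₁ + sin φ₂, √((cos φ₁ + Bx)² + By²)) = 35.91865°
λₘ = λ₁ + atan2(By, cos φ₁ + Bx) = -112.10330°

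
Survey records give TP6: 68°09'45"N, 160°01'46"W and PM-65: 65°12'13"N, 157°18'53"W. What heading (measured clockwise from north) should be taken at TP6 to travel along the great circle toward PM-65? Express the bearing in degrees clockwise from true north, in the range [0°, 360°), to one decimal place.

158.8°

TP6: φ = +68.16250°, λ = -160.02944°
PM-65: φ = +65.20361°, λ = -157.31472°
Δλ = 2.7147°
y = sin Δλ · cos φ₂ = 0.019864
x = cos φ₁ sin φ₂ − sin φ₁ cos φ₂ cos Δλ = -0.051183
θ = atan2(y, x) = 158.7888° → 158.7888° (mod 360°)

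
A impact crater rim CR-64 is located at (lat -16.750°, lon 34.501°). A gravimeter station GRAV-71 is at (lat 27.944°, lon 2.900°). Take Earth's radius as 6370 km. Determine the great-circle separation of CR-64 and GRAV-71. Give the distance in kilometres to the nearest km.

Δφ = 44.6940°,  Δλ = -31.6010°
a = sin²(Δφ/2) + cos φ₁ cos φ₂ sin²(Δλ/2) = 0.207281
c = 2·arcsin(√a) = 0.945377 rad = 54.1661°
d = R·c = 6370 × 0.945377 = 6022.0 km

6022 km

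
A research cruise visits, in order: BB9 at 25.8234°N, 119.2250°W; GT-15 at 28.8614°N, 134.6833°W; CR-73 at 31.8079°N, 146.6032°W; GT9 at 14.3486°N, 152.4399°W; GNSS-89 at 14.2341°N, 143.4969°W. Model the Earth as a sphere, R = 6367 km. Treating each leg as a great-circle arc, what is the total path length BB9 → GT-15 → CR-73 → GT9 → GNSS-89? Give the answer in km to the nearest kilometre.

BB9→GT-15: c = 0.245251 rad, d = 1561.51 km
GT-15→CR-73: c = 0.186660 rad, d = 1188.46 km
CR-73→GT9: c = 0.318641 rad, d = 2028.79 km
GT9→GNSS-89: c = 0.151258 rad, d = 963.06 km
Total = 1561.51 + 1188.46 + 2028.79 + 963.06 = 5741.82 km

5742 km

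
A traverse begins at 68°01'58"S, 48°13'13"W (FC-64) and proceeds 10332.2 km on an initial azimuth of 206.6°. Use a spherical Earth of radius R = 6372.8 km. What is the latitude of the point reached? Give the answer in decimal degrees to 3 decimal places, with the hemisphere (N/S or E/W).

FC-64: φ = -68.03278°, λ = -48.22028°
δ = d/R = 10332.2/6372.8 = 1.621297 rad
φ₂ = arcsin(sin φ₁ cos δ + cos φ₁ sin δ cos θ)
   = arcsin(-0.92740·-0.05048 + 0.37408·0.99873·-0.89415) = -16.69286°
λ₂ = λ₁ + atan2(sin θ sin δ cos φ₁, cos δ − sin φ₁ sin φ₂) = 159.61056°

16.693°S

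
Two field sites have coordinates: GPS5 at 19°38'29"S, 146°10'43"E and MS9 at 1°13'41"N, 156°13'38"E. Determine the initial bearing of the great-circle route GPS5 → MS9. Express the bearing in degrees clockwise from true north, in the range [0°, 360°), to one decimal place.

GPS5: φ = -19.64139°, λ = +146.17861°
MS9: φ = +1.22806°, λ = +156.22722°
Δλ = 10.0486°
y = sin Δλ · cos φ₂ = 0.174444
x = cos φ₁ sin φ₂ − sin φ₁ cos φ₂ cos Δλ = 0.351085
θ = atan2(y, x) = 26.4214° → 26.4214° (mod 360°)

26.4°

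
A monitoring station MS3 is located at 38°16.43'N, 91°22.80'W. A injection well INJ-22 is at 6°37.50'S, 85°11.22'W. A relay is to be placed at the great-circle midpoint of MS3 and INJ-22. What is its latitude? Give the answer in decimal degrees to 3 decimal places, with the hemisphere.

MS3: φ = +38.27383°, λ = -91.38000°
INJ-22: φ = -6.62500°, λ = -85.18700°
Bx = cos φ₂ cos Δλ = 0.987526,  By = cos φ₂ sin Δλ = 0.107158
φₘ = atan2(sin φ₁ + sin φ₂, √((cos φ₁ + Bx)² + By²)) = 15.84609°
λₘ = λ₁ + atan2(By, cos φ₁ + Bx) = -87.92053°

15.846°N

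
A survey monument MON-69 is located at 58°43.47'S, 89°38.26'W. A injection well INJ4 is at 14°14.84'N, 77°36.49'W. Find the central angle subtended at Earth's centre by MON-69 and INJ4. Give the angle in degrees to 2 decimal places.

73.63°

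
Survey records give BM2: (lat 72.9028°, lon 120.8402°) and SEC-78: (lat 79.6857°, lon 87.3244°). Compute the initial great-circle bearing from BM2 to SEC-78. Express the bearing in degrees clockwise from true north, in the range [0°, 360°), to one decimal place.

326.0°

Δλ = -33.5158°
y = sin Δλ · cos φ₂ = -0.098864
x = cos φ₁ sin φ₂ − sin φ₁ cos φ₂ cos Δλ = 0.146562
θ = atan2(y, x) = -34.0019° → 325.9981° (mod 360°)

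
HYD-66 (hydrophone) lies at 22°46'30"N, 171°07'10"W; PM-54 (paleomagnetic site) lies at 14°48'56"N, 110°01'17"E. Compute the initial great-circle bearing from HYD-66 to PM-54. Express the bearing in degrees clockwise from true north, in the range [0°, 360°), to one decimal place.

HYD-66: φ = +22.77500°, λ = -171.11944°
PM-54: φ = +14.81556°, λ = +110.02139°
Δλ = -78.8592°
y = sin Δλ · cos φ₂ = -0.948536
x = cos φ₁ sin φ₂ − sin φ₁ cos φ₂ cos Δλ = 0.163459
θ = atan2(y, x) = -80.2224° → 279.7776° (mod 360°)

279.8°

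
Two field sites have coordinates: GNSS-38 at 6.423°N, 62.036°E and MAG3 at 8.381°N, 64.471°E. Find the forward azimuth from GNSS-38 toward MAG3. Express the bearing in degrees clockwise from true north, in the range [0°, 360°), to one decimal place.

Δλ = 2.4350°
y = sin Δλ · cos φ₂ = 0.042032
x = cos φ₁ sin φ₂ − sin φ₁ cos φ₂ cos Δλ = 0.034267
θ = atan2(y, x) = 50.8113° → 50.8113° (mod 360°)

50.8°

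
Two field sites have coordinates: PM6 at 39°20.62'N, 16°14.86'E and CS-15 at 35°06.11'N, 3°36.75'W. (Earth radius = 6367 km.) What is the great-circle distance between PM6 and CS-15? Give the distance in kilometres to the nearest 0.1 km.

1815.3 km

PM6: φ = +39.34367°, λ = +16.24767°
CS-15: φ = +35.10183°, λ = -3.61250°
Δφ = -4.2418°,  Δλ = -19.8602°
a = sin²(Δφ/2) + cos φ₁ cos φ₂ sin²(Δλ/2) = 0.020185
c = 2·arcsin(√a) = 0.285112 rad = 16.3357°
d = R·c = 6367 × 0.285112 = 1815.3 km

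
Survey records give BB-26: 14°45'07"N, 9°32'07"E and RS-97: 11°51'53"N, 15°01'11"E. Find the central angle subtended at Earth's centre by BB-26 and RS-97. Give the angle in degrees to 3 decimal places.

6.067°

BB-26: φ = +14.75194°, λ = +9.53528°
RS-97: φ = +11.86472°, λ = +15.01972°
Δφ = -2.8872°,  Δλ = 5.4844°
a = sin²(Δφ/2) + cos φ₁ cos φ₂ sin²(Δλ/2) = 0.002801
c = 2·arcsin(√a) = 0.105896 rad = 6.0674°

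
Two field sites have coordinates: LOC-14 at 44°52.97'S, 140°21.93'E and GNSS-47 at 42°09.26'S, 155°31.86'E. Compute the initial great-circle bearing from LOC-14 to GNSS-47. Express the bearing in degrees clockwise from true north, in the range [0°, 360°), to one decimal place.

81.4°

LOC-14: φ = -44.88283°, λ = +140.36550°
GNSS-47: φ = -42.15433°, λ = +155.53100°
Δλ = 15.1655°
y = sin Δλ · cos φ₂ = 0.193940
x = cos φ₁ sin φ₂ − sin φ₁ cos φ₂ cos Δλ = 0.029385
θ = atan2(y, x) = 81.3844° → 81.3844° (mod 360°)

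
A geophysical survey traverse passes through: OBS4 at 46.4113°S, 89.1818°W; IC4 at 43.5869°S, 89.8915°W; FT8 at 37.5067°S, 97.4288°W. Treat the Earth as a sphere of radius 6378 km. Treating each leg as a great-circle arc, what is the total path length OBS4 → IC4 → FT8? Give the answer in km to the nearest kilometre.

1248 km

OBS4→IC4: c = 0.050067 rad, d = 319.32 km
IC4→FT8: c = 0.145663 rad, d = 929.04 km
Total = 319.32 + 929.04 = 1248.36 km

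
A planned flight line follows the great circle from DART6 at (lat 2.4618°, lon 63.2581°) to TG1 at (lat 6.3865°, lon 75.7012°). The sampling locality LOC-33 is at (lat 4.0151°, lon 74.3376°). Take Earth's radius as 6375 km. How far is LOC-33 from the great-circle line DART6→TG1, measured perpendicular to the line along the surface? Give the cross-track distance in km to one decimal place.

δ₁₃ = central angle DART6→LOC-33 = 0.194952 rad  (haversine)
θ₁₃ = bearing DART6→LOC-33 = 81.718°,  θ₁₂ = bearing DART6→TG1 = 72.031°
dₓₜ = R·arcsin(sin δ₁₃ · sin(θ₁₃ − θ₁₂)) = 6375·arcsin(0.19372·sin(9.687°)) = 207.833 km
|dₓₜ| = 207.833 km

207.8 km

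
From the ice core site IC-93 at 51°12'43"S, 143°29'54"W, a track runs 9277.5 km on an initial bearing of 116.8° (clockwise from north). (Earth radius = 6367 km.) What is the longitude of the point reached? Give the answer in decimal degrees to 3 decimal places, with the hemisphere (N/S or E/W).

IC-93: φ = -51.21194°, λ = -143.49833°
δ = d/R = 9277.5/6367 = 1.457123 rad
φ₂ = arcsin(sin φ₁ cos δ + cos φ₁ sin δ cos θ)
   = arcsin(-0.77947·0.11343 + 0.62644·0.99355·-0.45088) = -21.65641°
λ₂ = λ₁ + atan2(sin θ sin δ cos φ₁, cos δ − sin φ₁ sin φ₂) = -36.08622°

36.086°W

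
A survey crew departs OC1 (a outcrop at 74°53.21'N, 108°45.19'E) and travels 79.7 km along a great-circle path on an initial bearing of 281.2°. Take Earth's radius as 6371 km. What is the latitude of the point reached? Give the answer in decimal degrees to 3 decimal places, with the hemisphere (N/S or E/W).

OC1: φ = +74.88683°, λ = +108.75317°
δ = d/R = 79.7/6371 = 0.012510 rad
φ₂ = arcsin(sin φ₁ cos δ + cos φ₁ sin δ cos θ)
   = arcsin(0.96541·0.99992 + 0.26073·0.01251·0.19423) = 75.00994°
λ₂ = λ₁ + atan2(sin θ sin δ cos φ₁, cos δ − sin φ₁ sin φ₂) = 106.03385°

75.010°N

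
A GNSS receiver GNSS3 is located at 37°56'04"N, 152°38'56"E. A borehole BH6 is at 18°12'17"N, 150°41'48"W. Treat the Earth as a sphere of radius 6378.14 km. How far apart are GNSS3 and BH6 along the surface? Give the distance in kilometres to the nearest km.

GNSS3: φ = +37.93444°, λ = +152.64889°
BH6: φ = +18.20472°, λ = -150.69667°
Δφ = -19.7297°,  Δλ = 56.6544°
a = sin²(Δφ/2) + cos φ₁ cos φ₂ sin²(Δλ/2) = 0.198048
c = 2·arcsin(√a) = 0.922405 rad = 52.8499°
d = R·c = 6378.14 × 0.922405 = 5883.2 km

5883 km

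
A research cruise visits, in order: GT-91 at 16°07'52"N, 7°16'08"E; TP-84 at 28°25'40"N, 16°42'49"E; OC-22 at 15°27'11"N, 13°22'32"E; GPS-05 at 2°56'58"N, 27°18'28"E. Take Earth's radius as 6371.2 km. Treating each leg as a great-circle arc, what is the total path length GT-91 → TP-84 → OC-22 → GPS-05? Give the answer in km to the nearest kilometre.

5223 km

GT-91: φ = +16.13111°, λ = +7.26889°
TP-84: φ = +28.42778°, λ = +16.71361°
OC-22: φ = +15.45306°, λ = +13.37556°
GPS-05: φ = +2.94944°, λ = +27.30778°
GT-91→TP-84: c = 0.263031 rad, d = 1675.82 km
TP-84→OC-22: c = 0.232770 rad, d = 1483.03 km
OC-22→GPS-05: c = 0.324015 rad, d = 2064.37 km
Total = 1675.82 + 1483.03 + 2064.37 = 5223.22 km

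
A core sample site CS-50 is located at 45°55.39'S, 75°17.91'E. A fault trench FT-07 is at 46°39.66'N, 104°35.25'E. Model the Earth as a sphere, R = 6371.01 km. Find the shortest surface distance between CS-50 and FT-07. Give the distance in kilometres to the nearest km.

CS-50: φ = -45.92317°, λ = +75.29850°
FT-07: φ = +46.66100°, λ = +104.58750°
Δφ = 92.5842°,  Δλ = 29.2890°
a = sin²(Δφ/2) + cos φ₁ cos φ₂ sin²(Δλ/2) = 0.553059
c = 2·arcsin(√a) = 1.677115 rad = 96.0916°
d = R·c = 6371.01 × 1.677115 = 10684.9 km

10685 km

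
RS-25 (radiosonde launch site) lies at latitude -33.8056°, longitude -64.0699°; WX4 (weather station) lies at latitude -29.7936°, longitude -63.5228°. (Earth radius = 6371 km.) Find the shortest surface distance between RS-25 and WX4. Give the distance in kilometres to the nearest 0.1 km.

449.1 km

Δφ = 4.0120°,  Δλ = 0.5471°
a = sin²(Δφ/2) + cos φ₁ cos φ₂ sin²(Δλ/2) = 0.001242
c = 2·arcsin(√a) = 0.070491 rad = 4.0388°
d = R·c = 6371 × 0.070491 = 449.1 km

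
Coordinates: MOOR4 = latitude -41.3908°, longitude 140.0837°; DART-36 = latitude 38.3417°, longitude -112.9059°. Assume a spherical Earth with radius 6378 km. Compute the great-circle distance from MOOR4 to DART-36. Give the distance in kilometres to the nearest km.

Δφ = 79.7325°,  Δλ = 107.0104°
a = sin²(Δφ/2) + cos φ₁ cos φ₂ sin²(Δλ/2) = 0.791154
c = 2·arcsin(√a) = 2.192361 rad = 125.6130°
d = R·c = 6378 × 2.192361 = 13982.9 km

13983 km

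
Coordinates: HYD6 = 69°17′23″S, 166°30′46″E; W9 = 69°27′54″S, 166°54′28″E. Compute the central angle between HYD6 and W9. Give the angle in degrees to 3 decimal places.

0.224°

HYD6: φ = -69.28972°, λ = +166.51278°
W9: φ = -69.46500°, λ = +166.90778°
Δφ = -0.1753°,  Δλ = 0.3950°
a = sin²(Δφ/2) + cos φ₁ cos φ₂ sin²(Δλ/2) = 0.000004
c = 2·arcsin(√a) = 0.003906 rad = 0.2238°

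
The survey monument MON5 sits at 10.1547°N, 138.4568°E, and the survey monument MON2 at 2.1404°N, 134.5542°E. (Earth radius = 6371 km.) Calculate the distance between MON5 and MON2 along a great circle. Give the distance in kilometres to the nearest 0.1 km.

Δφ = -8.0143°,  Δλ = -3.9026°
a = sin²(Δφ/2) + cos φ₁ cos φ₂ sin²(Δλ/2) = 0.006024
c = 2·arcsin(√a) = 0.155382 rad = 8.9028°
d = R·c = 6371 × 0.155382 = 989.9 km

989.9 km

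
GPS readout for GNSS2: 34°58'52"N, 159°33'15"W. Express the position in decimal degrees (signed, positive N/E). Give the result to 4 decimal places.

+34.9811°, -159.5542°

lat: 34.9811° N → +34.9811°
lon: 159.5542° W → -159.5542°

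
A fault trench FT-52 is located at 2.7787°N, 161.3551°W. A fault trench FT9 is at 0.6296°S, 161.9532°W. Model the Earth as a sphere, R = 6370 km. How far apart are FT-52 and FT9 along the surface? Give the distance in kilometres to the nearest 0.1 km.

Δφ = -3.4083°,  Δλ = -0.5981°
a = sin²(Δφ/2) + cos φ₁ cos φ₂ sin²(Δλ/2) = 0.000912
c = 2·arcsin(√a) = 0.060394 rad = 3.4603°
d = R·c = 6370 × 0.060394 = 384.7 km

384.7 km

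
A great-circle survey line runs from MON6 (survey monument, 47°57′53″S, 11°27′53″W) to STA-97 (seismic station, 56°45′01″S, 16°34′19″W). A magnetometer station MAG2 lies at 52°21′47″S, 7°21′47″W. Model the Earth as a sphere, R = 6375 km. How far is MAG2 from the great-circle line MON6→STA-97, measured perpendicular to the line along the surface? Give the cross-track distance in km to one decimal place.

415.4 km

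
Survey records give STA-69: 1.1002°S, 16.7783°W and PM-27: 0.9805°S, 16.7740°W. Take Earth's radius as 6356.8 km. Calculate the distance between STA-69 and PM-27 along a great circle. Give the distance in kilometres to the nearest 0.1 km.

Δφ = 0.1197°,  Δλ = 0.0043°
a = sin²(Δφ/2) + cos φ₁ cos φ₂ sin²(Δλ/2) = 0.000001
c = 2·arcsin(√a) = 0.002091 rad = 0.1198°
d = R·c = 6356.8 × 0.002091 = 13.3 km

13.3 km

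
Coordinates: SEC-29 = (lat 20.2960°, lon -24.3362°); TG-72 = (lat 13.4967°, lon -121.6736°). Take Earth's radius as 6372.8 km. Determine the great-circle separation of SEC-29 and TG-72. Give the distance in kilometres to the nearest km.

10237 km

Δφ = -6.7993°,  Δλ = -97.3374°
a = sin²(Δφ/2) + cos φ₁ cos φ₂ sin²(Δλ/2) = 0.517759
c = 2·arcsin(√a) = 1.606323 rad = 92.0355°
d = R·c = 6372.8 × 1.606323 = 10236.8 km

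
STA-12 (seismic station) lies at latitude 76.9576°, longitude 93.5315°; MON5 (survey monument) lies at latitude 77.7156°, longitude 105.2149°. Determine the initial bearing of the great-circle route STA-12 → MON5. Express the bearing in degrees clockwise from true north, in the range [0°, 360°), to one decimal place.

Δλ = 11.6834°
y = sin Δλ · cos φ₂ = 0.043086
x = cos φ₁ sin φ₂ − sin φ₁ cos φ₂ cos Δλ = 0.017524
θ = atan2(y, x) = 67.8676° → 67.8676° (mod 360°)

67.9°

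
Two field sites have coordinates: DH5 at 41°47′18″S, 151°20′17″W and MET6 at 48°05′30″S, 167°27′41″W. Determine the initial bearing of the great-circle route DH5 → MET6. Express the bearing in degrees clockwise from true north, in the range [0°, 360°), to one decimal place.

DH5: φ = -41.78833°, λ = -151.33806°
MET6: φ = -48.09167°, λ = -167.46139°
Δλ = -16.1233°
y = sin Δλ · cos φ₂ = -0.185491
x = cos φ₁ sin φ₂ − sin φ₁ cos φ₂ cos Δλ = -0.127300
θ = atan2(y, x) = -124.4612° → 235.5388° (mod 360°)

235.5°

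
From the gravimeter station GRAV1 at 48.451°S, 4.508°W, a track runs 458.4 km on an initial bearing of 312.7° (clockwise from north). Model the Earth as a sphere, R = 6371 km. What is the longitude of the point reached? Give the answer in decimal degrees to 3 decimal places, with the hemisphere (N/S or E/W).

δ = d/R = 458.4/6371 = 0.071951 rad
φ₂ = arcsin(sin φ₁ cos δ + cos φ₁ sin δ cos θ)
   = arcsin(-0.74839·0.99741 + 0.66326·0.07189·0.67816) = -45.57088°
λ₂ = λ₁ + atan2(sin θ sin δ cos φ₁, cos δ − sin φ₁ sin φ₂) = -8.83633°

8.836°W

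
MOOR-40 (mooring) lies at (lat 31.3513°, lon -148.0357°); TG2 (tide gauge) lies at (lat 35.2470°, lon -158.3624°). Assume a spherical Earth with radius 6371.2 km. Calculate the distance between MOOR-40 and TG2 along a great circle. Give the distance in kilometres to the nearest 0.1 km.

Δφ = 3.8957°,  Δλ = -10.3267°
a = sin²(Δφ/2) + cos φ₁ cos φ₂ sin²(Δλ/2) = 0.006804
c = 2·arcsin(√a) = 0.165160 rad = 9.4630°
d = R·c = 6371.2 × 0.165160 = 1052.3 km

1052.3 km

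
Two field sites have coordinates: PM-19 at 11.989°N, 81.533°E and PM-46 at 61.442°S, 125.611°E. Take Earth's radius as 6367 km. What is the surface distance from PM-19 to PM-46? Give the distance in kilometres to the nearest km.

9020 km

Δφ = -73.4310°,  Δλ = 44.0780°
a = sin²(Δφ/2) + cos φ₁ cos φ₂ sin²(Δλ/2) = 0.423258
c = 2·arcsin(√a) = 1.416702 rad = 81.1711°
d = R·c = 6367 × 1.416702 = 9020.1 km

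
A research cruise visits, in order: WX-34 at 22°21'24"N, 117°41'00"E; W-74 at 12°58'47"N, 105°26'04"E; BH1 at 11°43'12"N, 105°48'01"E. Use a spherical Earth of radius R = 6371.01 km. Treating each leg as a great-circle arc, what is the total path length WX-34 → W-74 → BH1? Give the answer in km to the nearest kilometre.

1809 km

WX-34: φ = +22.35667°, λ = +117.68333°
W-74: φ = +12.97972°, λ = +105.43444°
BH1: φ = +11.72000°, λ = +105.80028°
WX-34→W-74: c = 0.261040 rad, d = 1663.09 km
W-74→BH1: c = 0.022854 rad, d = 145.60 km
Total = 1663.09 + 145.60 = 1808.69 km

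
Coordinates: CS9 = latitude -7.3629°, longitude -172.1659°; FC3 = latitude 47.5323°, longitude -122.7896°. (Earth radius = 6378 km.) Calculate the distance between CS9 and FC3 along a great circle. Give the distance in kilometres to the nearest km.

7796 km

Δφ = 54.8952°,  Δλ = 49.3763°
a = sin²(Δφ/2) + cos φ₁ cos φ₂ sin²(Δλ/2) = 0.329280
c = 2·arcsin(√a) = 1.222348 rad = 70.0354°
d = R·c = 6378 × 1.222348 = 7796.1 km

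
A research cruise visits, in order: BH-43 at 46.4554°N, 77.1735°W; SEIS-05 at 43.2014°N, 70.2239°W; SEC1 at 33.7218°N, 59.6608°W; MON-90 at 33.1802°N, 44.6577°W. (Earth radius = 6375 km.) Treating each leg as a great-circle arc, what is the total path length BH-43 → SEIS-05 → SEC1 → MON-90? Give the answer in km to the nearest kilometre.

3447 km

BH-43→SEIS-05: c = 0.103020 rad, d = 656.75 km
SEIS-05→SEC1: c = 0.219209 rad, d = 1397.46 km
SEC1→MON-90: c = 0.218492 rad, d = 1392.88 km
Total = 656.75 + 1397.46 + 1392.88 = 3447.10 km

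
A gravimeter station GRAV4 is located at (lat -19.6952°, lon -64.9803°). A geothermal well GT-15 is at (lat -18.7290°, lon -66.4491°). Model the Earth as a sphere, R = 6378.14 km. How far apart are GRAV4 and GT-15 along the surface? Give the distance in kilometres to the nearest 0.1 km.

Δφ = 0.9662°,  Δλ = -1.4688°
a = sin²(Δφ/2) + cos φ₁ cos φ₂ sin²(Δλ/2) = 0.000218
c = 2·arcsin(√a) = 0.029502 rad = 1.6903°
d = R·c = 6378.14 × 0.029502 = 188.2 km

188.2 km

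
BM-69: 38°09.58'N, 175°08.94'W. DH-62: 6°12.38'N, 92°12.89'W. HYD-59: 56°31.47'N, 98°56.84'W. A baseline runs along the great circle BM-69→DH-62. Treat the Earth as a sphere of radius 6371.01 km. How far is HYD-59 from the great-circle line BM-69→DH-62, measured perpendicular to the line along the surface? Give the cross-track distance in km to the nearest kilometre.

BM-69: φ = +38.15967°, λ = -175.14900°
DH-62: φ = +6.20633°, λ = -92.21483°
HYD-59: φ = +56.52450°, λ = -98.94733°
δ₁₃ = central angle BM-69→HYD-59 = 0.903573 rad  (haversine)
θ₁₃ = bearing BM-69→HYD-59 = 42.992°,  θ₁₂ = bearing BM-69→DH-62 = 89.451°
dₓₜ = R·arcsin(sin δ₁₃ · sin(θ₁₃ − θ₁₂)) = 6371.01·arcsin(0.78554·sin(-46.459°)) = -3859.599 km
|dₓₜ| = 3859.599 km

3860 km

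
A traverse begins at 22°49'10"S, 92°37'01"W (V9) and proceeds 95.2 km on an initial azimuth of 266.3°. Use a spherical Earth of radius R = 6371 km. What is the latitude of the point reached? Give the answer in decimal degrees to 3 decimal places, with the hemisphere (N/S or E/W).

22.872°S

V9: φ = -22.81944°, λ = -92.61694°
δ = d/R = 95.2/6371 = 0.014943 rad
φ₂ = arcsin(sin φ₁ cos δ + cos φ₁ sin δ cos θ)
   = arcsin(-0.38783·0.99989 + 0.92173·0.01494·-0.06453) = -22.87201°
λ₂ = λ₁ + atan2(sin θ sin δ cos φ₁, cos δ − sin φ₁ sin φ₂) = -93.54423°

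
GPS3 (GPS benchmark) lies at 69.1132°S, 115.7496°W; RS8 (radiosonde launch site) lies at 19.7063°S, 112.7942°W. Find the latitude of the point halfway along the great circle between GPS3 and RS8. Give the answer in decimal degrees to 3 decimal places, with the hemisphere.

Bx = cos φ₂ cos Δλ = 0.940181,  By = cos φ₂ sin Δλ = 0.048539
φₘ = atan2(sin φ₁ + sin φ₂, √((cos φ₁ + Bx)² + By²)) = -44.41734°
λₘ = λ₁ + atan2(By, cos φ₁ + Bx) = -113.60587°

44.417°S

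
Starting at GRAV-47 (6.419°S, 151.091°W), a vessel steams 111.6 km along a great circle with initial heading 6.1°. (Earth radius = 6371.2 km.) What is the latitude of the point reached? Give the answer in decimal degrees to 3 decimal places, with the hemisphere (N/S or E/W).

5.421°S

δ = d/R = 111.6/6371.2 = 0.017516 rad
φ₂ = arcsin(sin φ₁ cos δ + cos φ₁ sin δ cos θ)
   = arcsin(-0.11180·0.99985 + 0.99373·0.01752·0.99434) = -5.42106°
λ₂ = λ₁ + atan2(sin θ sin δ cos φ₁, cos δ − sin φ₁ sin φ₂) = -150.98388°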